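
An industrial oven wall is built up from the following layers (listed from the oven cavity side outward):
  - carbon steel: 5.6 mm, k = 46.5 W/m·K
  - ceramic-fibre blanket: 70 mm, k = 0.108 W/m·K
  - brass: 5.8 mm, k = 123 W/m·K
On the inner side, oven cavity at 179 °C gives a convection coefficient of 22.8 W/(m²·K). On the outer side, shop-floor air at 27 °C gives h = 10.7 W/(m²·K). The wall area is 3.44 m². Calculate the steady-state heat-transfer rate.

Treating each layer as a thermal resistance in series:
R_inner film = 1/(h_i·A) = 1/(22.8×3.44) = 0.01275 K/W
R_carbon steel = L/(kA) = 0.0056/(46.5×3.44) = 3.501×10^-5 K/W
R_ceramic-fibre blanket = L/(kA) = 0.07/(0.108×3.44) = 0.1884 K/W
R_brass = L/(kA) = 0.0058/(123×3.44) = 1.371×10^-5 K/W
R_outer film = 1/(h_o·A) = 1/(10.7×3.44) = 0.02717 K/W
R_total = 0.2284 K/W
Q = ΔT / R_total = 152 / 0.2284

Q ≈ 666 W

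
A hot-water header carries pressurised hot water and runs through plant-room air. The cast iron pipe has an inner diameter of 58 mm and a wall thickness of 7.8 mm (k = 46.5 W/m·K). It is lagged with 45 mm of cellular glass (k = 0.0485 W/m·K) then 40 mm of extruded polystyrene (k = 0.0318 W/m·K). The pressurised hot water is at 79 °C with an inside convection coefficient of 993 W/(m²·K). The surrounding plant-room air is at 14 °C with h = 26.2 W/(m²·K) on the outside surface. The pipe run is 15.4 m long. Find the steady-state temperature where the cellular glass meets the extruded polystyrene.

Per-layer cylindrical resistances, series-summed:
R_inner film = 1/(h_i·2πr₁L) = 1/(993×2π×0.029×15.4) = 3.589×10^-4 K/W
R_cast iron pipe wall = ln(36.8/29)/(2π×46.5×15.4) = 5.294×10^-5 K/W
R_cellular glass = ln(81.8/36.8)/(2π×0.0485×15.4) = 0.1702 K/W
R_extruded polystyrene = ln(121.8/81.8)/(2π×0.0318×15.4) = 0.1294 K/W
R_outer film = 1/(h_o·2πr_oL) = 1/(26.2×2π×0.1218×15.4) = 0.003239 K/W
R_total = 0.3032 K/W
Q = ΔT/R_total = 65/0.3032
Q = 214 W
T_interface = T_inner − Q·ΣR(inner→interface) = 79 − 214×0.1706

T ≈ 42.4 °C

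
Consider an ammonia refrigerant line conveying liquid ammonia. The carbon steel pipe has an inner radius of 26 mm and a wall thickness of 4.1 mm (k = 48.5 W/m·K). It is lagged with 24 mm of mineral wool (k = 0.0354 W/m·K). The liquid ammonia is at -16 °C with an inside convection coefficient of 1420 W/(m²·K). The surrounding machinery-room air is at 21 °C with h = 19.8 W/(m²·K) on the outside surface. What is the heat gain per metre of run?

For a radial system each layer contributes R = ln(r_out/r_in)/(2πkL); films add R = 1/(hA).
R_inner film = 1/(h_i·2πr₁L) = 1/(1420×2π×0.026×1) = 0.004311 K/W
R_carbon steel pipe wall = ln(30.1/26)/(2π×48.5×1) = 4.805×10^-4 K/W
R_mineral wool = ln(54.1/30.1)/(2π×0.0354×1) = 2.636 K/W
R_outer film = 1/(h_o·2πr_oL) = 1/(19.8×2π×0.0541×1) = 0.1486 K/W
R_total = 2.789 K/W
Q = ΔT/R_total = 37/2.789

q′ ≈ 13.3 W/m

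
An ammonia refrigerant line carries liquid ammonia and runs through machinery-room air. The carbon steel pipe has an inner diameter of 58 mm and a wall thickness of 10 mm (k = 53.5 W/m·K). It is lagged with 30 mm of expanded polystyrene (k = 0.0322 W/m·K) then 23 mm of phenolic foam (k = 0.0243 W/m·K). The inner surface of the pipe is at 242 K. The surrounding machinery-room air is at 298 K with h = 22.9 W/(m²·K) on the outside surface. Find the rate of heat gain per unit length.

Treating each annulus and film as a series resistance:
R_carbon steel pipe wall = ln(39/29)/(2π×53.5×1) = 8.813×10^-4 K/W
R_expanded polystyrene = ln(69/39)/(2π×0.0322×1) = 2.82 K/W
R_phenolic foam = ln(92/69)/(2π×0.0243×1) = 1.884 K/W
R_outer film = 1/(h_o·2πr_oL) = 1/(22.9×2π×0.092×1) = 0.07554 K/W
R_total = 4.781 K/W
Q = ΔT/R_total = 56/4.781

q′ ≈ 11.7 W/m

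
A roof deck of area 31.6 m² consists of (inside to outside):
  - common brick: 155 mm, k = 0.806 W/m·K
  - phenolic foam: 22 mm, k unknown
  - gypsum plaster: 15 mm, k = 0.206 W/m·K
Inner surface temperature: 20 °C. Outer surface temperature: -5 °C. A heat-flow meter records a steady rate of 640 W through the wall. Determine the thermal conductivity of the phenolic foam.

Series thermal resistances:
R_common brick = L/(kA) = 0.155/(0.806×31.6) = 0.006086 K/W
R_gypsum plaster = L/(kA) = 0.015/(0.206×31.6) = 0.002304 K/W
Sum of known resistances R_other = 0.00839 K/W
Total R = ΔT/Q = 25/640 = 0.03906 K/W
R_phenolic foam = R_total − R_other = 0.03067 K/W
k = L/(R·A) = 0.022/(0.03067×31.6)

k ≈ 0.0227 W/(m·K)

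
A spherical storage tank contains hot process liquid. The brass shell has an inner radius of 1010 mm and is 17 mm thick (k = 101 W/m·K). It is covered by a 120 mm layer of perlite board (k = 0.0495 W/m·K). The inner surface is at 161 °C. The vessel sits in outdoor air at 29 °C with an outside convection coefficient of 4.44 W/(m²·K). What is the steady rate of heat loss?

Q ≈ 744 W

Spherical conduction: R = (1/r_in − 1/r_out)/(4πk) per layer; series-sum.
R_brass shell = (1/1.01 − 1/1.027)/(4π×101) = 1.291×10^-5 K/W
R_perlite board = (1/1.027 − 1/1.147)/(4π×0.0495) = 0.1638 K/W
R_outer film = 1/(h·4πr_o²) = 1/(4.44×4π×1.147²) = 0.01362 K/W
R_total = 0.1774 K/W
Q = ΔT/R_total = 132/0.1774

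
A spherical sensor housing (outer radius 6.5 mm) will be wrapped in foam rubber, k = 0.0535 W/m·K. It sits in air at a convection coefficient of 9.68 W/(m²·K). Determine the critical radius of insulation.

r_cr ≈ 11.1 mm

For a sphere r_cr = 2k/h = 2×0.0535/9.68
r_cr = 11.1 mm; since the bare radius (6.5 mm) is below r_cr, adding a thin layer of insulation will *increase* heat loss.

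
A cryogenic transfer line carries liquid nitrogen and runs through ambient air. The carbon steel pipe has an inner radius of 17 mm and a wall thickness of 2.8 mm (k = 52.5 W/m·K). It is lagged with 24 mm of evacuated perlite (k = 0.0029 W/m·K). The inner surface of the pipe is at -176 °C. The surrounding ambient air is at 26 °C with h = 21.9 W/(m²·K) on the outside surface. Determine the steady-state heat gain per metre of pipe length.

q′ ≈ 4.62 W/m

Per-layer cylindrical resistances, series-summed:
R_carbon steel pipe wall = ln(19.8/17)/(2π×52.5×1) = 4.622×10^-4 K/W
R_evacuated perlite = ln(43.8/19.8)/(2π×0.0029×1) = 43.57 K/W
R_outer film = 1/(h_o·2πr_oL) = 1/(21.9×2π×0.0438×1) = 0.1659 K/W
R_total = 43.74 K/W
Q = ΔT/R_total = 202/43.74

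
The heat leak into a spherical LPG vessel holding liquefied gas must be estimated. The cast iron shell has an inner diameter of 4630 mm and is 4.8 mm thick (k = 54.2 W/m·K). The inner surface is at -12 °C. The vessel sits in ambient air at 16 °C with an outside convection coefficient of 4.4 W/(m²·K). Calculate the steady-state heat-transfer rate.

Spherical conduction: R = (1/r_in − 1/r_out)/(4πk) per layer; series-sum.
R_cast iron shell = (1/2.315 − 1/2.3198)/(4π×54.2) = 1.312×10^-6 K/W
R_outer film = 1/(h·4πr_o²) = 1/(4.4×4π×2.3198²) = 0.003361 K/W
R_total = 0.003362 K/W
Q = ΔT/R_total = 28/0.003362

Q ≈ 8330 W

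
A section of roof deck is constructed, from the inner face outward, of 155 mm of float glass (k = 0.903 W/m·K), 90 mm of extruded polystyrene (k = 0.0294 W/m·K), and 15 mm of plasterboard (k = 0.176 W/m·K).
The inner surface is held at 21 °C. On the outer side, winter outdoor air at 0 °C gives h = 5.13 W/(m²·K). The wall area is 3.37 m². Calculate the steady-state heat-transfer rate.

Q ≈ 20.1 W

Model the wall as resistances in series:
R_float glass = L/(kA) = 0.155/(0.903×3.37) = 0.05093 K/W
R_extruded polystyrene = L/(kA) = 0.09/(0.0294×3.37) = 0.9084 K/W
R_plasterboard = L/(kA) = 0.015/(0.176×3.37) = 0.02529 K/W
R_outer film = 1/(h_o·A) = 1/(5.13×3.37) = 0.05784 K/W
R_total = 1.042 K/W
Q = ΔT / R_total = 21 / 1.042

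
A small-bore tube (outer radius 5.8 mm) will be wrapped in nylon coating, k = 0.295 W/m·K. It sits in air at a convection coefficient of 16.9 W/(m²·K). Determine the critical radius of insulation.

r_cr ≈ 17.5 mm

For a cylinder r_cr = k/h = 0.295/16.9
r_cr = 17.5 mm; since the bare radius (5.8 mm) is below r_cr, adding a thin layer of insulation will *increase* heat loss.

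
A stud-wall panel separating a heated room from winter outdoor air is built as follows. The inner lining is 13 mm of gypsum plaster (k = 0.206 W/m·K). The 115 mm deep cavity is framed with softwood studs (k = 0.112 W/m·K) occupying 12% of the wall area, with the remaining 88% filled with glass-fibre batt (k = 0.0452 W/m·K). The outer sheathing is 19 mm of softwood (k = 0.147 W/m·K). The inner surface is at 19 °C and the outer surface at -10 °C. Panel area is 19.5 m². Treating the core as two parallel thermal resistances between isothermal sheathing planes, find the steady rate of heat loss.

Q ≈ 240 W

Sheathing layers in series; stud and cavity paths in parallel between them.
R_inner = 0.013/(0.206×19.5) = 0.003236 K/W
R_stud  = 0.115/(0.112×0.12×19.5) = 0.4388 K/W
R_cav   = 0.115/(0.0452×0.88×19.5) = 0.1483 K/W
1/R_core = 1/R_stud + 1/R_cav → R_core = 0.1108 K/W
R_outer = 0.019/(0.147×19.5) = 0.006628 K/W
R_total = 0.1207 K/W
Q = ΔT/R_total = 29/0.1207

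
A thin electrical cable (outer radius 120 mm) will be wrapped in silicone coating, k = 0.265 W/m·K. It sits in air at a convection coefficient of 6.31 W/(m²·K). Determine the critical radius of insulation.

For a cylinder r_cr = k/h = 0.265/6.31
r_cr = 42 mm; since the bare radius (120 mm) is above r_cr, any added insulation will reduce heat loss.

r_cr ≈ 42 mm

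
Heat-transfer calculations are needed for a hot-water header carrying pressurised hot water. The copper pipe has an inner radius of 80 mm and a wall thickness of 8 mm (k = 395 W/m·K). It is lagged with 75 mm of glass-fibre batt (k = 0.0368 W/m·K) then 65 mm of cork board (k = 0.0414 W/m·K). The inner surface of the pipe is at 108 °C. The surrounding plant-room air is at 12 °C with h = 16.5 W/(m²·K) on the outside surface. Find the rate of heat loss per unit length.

q′ ≈ 24 W/m

For a radial system each layer contributes R = ln(r_out/r_in)/(2πkL); films add R = 1/(hA).
R_copper pipe wall = ln(88/80)/(2π×395×1) = 3.84×10^-5 K/W
R_glass-fibre batt = ln(163/88)/(2π×0.0368×1) = 2.666 K/W
R_cork board = ln(228/163)/(2π×0.0414×1) = 1.29 K/W
R_outer film = 1/(h_o·2πr_oL) = 1/(16.5×2π×0.228×1) = 0.04231 K/W
R_total = 3.998 K/W
Q = ΔT/R_total = 96/3.998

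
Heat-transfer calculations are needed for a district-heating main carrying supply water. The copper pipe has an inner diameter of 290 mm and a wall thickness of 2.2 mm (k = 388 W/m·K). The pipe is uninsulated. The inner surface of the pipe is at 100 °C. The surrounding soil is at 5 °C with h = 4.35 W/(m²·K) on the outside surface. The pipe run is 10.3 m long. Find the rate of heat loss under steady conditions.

Q ≈ 3940 W

For a radial system each layer contributes R = ln(r_out/r_in)/(2πkL); films add R = 1/(hA).
R_copper pipe wall = ln(147.2/145)/(2π×388×10.3) = 5.997×10^-7 K/W
R_outer film = 1/(h_o·2πr_oL) = 1/(4.35×2π×0.1472×10.3) = 0.02413 K/W
R_total = 0.02413 K/W
Q = ΔT/R_total = 95/0.02413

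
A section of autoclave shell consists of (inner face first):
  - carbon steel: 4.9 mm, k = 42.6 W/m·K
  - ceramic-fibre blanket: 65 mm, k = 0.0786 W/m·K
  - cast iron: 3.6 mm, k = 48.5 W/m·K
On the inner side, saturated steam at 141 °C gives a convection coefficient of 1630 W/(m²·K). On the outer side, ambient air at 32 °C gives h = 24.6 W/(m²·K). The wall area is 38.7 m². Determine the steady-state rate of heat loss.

Using the resistance-network approach (series):
R_inner film = 1/(h_i·A) = 1/(1630×38.7) = 1.585×10^-5 K/W
R_carbon steel = L/(kA) = 0.0049/(42.6×38.7) = 2.972×10^-6 K/W
R_ceramic-fibre blanket = L/(kA) = 0.065/(0.0786×38.7) = 0.02137 K/W
R_cast iron = L/(kA) = 0.0036/(48.5×38.7) = 1.918×10^-6 K/W
R_outer film = 1/(h_o·A) = 1/(24.6×38.7) = 0.00105 K/W
R_total = 0.02244 K/W
Q = ΔT / R_total = 109 / 0.02244

Q ≈ 4860 W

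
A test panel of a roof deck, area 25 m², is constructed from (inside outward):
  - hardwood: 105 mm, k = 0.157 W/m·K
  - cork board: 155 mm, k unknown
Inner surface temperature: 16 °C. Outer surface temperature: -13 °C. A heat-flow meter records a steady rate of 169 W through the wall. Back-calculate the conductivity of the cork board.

Thermal resistances in series:
R_hardwood = L/(kA) = 0.105/(0.157×25) = 0.02675 K/W
Sum of known resistances R_other = 0.02675 K/W
Total R = ΔT/Q = 29/169 = 0.1716 K/W
R_cork board = R_total − R_other = 0.1448 K/W
k = L/(R·A) = 0.155/(0.1448×25)

k ≈ 0.0428 W/(m·K)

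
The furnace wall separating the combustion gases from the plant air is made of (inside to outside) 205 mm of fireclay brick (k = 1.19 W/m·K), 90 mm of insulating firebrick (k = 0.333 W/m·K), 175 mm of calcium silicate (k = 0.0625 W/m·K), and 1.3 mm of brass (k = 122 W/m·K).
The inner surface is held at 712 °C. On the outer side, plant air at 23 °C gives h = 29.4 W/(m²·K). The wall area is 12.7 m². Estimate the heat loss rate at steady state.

Q ≈ 2670 W

Using the resistance-network approach (series):
R_fireclay brick = L/(kA) = 0.205/(1.19×12.7) = 0.01356 K/W
R_insulating firebrick = L/(kA) = 0.09/(0.333×12.7) = 0.02128 K/W
R_calcium silicate = L/(kA) = 0.175/(0.0625×12.7) = 0.2205 K/W
R_brass = L/(kA) = 0.0013/(122×12.7) = 8.39×10^-7 K/W
R_outer film = 1/(h_o·A) = 1/(29.4×12.7) = 0.002678 K/W
R_total = 0.258 K/W
Q = ΔT / R_total = 689 / 0.258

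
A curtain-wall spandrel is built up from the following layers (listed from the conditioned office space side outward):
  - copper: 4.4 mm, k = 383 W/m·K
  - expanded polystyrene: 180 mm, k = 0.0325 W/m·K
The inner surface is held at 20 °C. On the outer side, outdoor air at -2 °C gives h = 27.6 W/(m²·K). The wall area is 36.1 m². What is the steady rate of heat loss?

Q ≈ 142 W

Model the wall as resistances in series:
R_copper = L/(kA) = 0.0044/(383×36.1) = 3.182×10^-7 K/W
R_expanded polystyrene = L/(kA) = 0.18/(0.0325×36.1) = 0.1534 K/W
R_outer film = 1/(h_o·A) = 1/(27.6×36.1) = 0.001004 K/W
R_total = 0.1544 K/W
Q = ΔT / R_total = 22 / 0.1544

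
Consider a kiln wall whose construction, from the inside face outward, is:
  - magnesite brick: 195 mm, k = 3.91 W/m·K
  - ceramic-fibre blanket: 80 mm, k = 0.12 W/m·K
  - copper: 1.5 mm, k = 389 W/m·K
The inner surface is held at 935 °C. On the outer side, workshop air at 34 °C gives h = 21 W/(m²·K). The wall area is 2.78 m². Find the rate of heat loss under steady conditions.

Model the wall as resistances in series:
R_magnesite brick = L/(kA) = 0.195/(3.91×2.78) = 0.01794 K/W
R_ceramic-fibre blanket = L/(kA) = 0.08/(0.12×2.78) = 0.2398 K/W
R_copper = L/(kA) = 0.0015/(389×2.78) = 1.387×10^-6 K/W
R_outer film = 1/(h_o·A) = 1/(21×2.78) = 0.01713 K/W
R_total = 0.2749 K/W
Q = ΔT / R_total = 901 / 0.2749

Q ≈ 3280 W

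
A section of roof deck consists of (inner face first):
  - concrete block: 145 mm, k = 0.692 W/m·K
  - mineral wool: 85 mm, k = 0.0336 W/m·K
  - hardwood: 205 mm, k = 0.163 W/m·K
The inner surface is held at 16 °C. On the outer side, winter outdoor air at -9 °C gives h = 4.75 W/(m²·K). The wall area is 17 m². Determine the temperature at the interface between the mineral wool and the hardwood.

Model the wall as resistances in series:
R_concrete block = L/(kA) = 0.145/(0.692×17) = 0.01233 K/W
R_mineral wool = L/(kA) = 0.085/(0.0336×17) = 0.1488 K/W
R_hardwood = L/(kA) = 0.205/(0.163×17) = 0.07398 K/W
R_outer film = 1/(h_o·A) = 1/(4.75×17) = 0.01238 K/W
R_total = 0.2475 K/W;  Q = ΔT/R_total = 25/0.2475 = 101 W
T_interface = T_inner − Q·ΣR(inner→interface) = 16 − 101×0.1611

T ≈ -0.276 °C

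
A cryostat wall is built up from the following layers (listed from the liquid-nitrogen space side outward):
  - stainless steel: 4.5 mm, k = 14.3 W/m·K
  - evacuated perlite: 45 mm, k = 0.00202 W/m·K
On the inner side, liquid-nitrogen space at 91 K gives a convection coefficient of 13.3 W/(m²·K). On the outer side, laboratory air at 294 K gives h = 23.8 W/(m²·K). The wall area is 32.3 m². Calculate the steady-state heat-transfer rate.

Using the resistance-network approach (series):
R_inner film = 1/(h_i·A) = 1/(13.3×32.3) = 0.002328 K/W
R_stainless steel = L/(kA) = 0.0045/(14.3×32.3) = 9.743×10^-6 K/W
R_evacuated perlite = L/(kA) = 0.045/(0.00202×32.3) = 0.6897 K/W
R_outer film = 1/(h_o·A) = 1/(23.8×32.3) = 0.001301 K/W
R_total = 0.6933 K/W
Q = ΔT / R_total = 203 / 0.6933

Q ≈ 293 W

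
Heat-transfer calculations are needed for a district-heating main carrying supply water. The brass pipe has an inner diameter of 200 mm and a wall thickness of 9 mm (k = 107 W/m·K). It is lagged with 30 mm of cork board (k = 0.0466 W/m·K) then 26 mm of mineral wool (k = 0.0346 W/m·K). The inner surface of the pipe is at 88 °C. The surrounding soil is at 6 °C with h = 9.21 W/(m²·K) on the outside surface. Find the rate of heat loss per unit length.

q′ ≈ 47.6 W/m

Cylindrical conduction, so R = ln(r₂/r₁)/(2πkL) per layer, in series:
R_brass pipe wall = ln(109/100)/(2π×107×1) = 1.282×10^-4 K/W
R_cork board = ln(139/109)/(2π×0.0466×1) = 0.8304 K/W
R_mineral wool = ln(165/139)/(2π×0.0346×1) = 0.7887 K/W
R_outer film = 1/(h_o·2πr_oL) = 1/(9.21×2π×0.165×1) = 0.1047 K/W
R_total = 1.724 K/W
Q = ΔT/R_total = 82/1.724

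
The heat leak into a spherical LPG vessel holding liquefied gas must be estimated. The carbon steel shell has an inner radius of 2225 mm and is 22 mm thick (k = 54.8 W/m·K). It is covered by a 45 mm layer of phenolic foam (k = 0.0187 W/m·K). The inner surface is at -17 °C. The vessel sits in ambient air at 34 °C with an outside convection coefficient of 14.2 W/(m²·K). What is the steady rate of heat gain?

Each spherical layer contributes R = (1/r_i − 1/r_o)/(4πk):
R_carbon steel shell = (1/2.225 − 1/2.247)/(4π×54.8) = 6.39×10^-6 K/W
R_phenolic foam = (1/2.247 − 1/2.292)/(4π×0.0187) = 0.03718 K/W
R_outer film = 1/(h·4πr_o²) = 1/(14.2×4π×2.292²) = 0.001067 K/W
R_total = 0.03826 K/W
Q = ΔT/R_total = 51/0.03826

Q ≈ 1330 W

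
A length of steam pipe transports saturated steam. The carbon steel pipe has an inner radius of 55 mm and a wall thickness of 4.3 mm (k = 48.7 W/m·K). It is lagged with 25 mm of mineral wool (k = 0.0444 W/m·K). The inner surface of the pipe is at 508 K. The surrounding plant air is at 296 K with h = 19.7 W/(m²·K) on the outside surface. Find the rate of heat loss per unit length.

Cylindrical conduction, so R = ln(r₂/r₁)/(2πkL) per layer, in series:
R_carbon steel pipe wall = ln(59.3/55)/(2π×48.7×1) = 2.46×10^-4 K/W
R_mineral wool = ln(84.3/59.3)/(2π×0.0444×1) = 1.261 K/W
R_outer film = 1/(h_o·2πr_oL) = 1/(19.7×2π×0.0843×1) = 0.09584 K/W
R_total = 1.357 K/W
Q = ΔT/R_total = 212/1.357

q′ ≈ 156 W/m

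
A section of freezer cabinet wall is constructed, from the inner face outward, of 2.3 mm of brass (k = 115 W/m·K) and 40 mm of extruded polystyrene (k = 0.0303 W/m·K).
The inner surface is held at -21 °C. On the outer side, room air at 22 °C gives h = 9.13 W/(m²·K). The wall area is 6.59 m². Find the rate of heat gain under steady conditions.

Q ≈ 198 W

Using the resistance-network approach (series):
R_brass = L/(kA) = 0.0023/(115×6.59) = 3.035×10^-6 K/W
R_extruded polystyrene = L/(kA) = 0.04/(0.0303×6.59) = 0.2003 K/W
R_outer film = 1/(h_o·A) = 1/(9.13×6.59) = 0.01662 K/W
R_total = 0.2169 K/W
Q = ΔT / R_total = 43 / 0.2169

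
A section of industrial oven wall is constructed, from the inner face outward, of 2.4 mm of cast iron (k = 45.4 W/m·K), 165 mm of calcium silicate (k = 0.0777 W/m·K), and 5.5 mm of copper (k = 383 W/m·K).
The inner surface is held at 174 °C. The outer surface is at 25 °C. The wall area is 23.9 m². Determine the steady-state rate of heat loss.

Q ≈ 1680 W

Using the resistance-network approach (series):
R_cast iron = L/(kA) = 0.0024/(45.4×23.9) = 2.212×10^-6 K/W
R_calcium silicate = L/(kA) = 0.165/(0.0777×23.9) = 0.08885 K/W
R_copper = L/(kA) = 0.0055/(383×23.9) = 6.008×10^-7 K/W
R_total = 0.08885 K/W
Q = ΔT / R_total = 149 / 0.08885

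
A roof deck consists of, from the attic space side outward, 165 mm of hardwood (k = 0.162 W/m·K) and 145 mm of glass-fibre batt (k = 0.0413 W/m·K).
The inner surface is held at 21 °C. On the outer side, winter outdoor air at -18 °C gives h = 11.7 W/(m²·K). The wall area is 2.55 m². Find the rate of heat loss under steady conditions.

Series thermal resistances:
R_hardwood = L/(kA) = 0.165/(0.162×2.55) = 0.3994 K/W
R_glass-fibre batt = L/(kA) = 0.145/(0.0413×2.55) = 1.377 K/W
R_outer film = 1/(h_o·A) = 1/(11.7×2.55) = 0.03352 K/W
R_total = 1.81 K/W
Q = ΔT / R_total = 39 / 1.81

Q ≈ 21.5 W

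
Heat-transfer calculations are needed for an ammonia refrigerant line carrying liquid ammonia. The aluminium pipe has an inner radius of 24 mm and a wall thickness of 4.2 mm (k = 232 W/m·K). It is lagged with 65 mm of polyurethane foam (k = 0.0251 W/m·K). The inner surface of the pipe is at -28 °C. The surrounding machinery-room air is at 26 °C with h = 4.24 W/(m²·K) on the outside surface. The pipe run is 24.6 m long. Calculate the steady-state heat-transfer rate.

Radial resistances (cylindrical: R_cond = ln(r_o/r_i)/(2πkL), R_conv = 1/(h·2πrL)):
R_aluminium pipe wall = ln(28.2/24)/(2π×232×24.6) = 4.497×10^-6 K/W
R_polyurethane foam = ln(93.2/28.2)/(2π×0.0251×24.6) = 0.3081 K/W
R_outer film = 1/(h_o·2πr_oL) = 1/(4.24×2π×0.0932×24.6) = 0.01637 K/W
R_total = 0.3245 K/W
Q = ΔT/R_total = 54/0.3245

Q ≈ 166 W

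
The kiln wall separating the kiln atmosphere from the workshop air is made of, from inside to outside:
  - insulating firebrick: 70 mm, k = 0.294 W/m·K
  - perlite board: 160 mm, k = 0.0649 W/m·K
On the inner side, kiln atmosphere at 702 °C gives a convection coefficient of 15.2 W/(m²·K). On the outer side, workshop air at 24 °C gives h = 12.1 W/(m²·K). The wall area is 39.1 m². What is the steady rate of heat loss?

Series thermal resistances:
R_inner film = 1/(h_i·A) = 1/(15.2×39.1) = 0.001683 K/W
R_insulating firebrick = L/(kA) = 0.07/(0.294×39.1) = 0.006089 K/W
R_perlite board = L/(kA) = 0.16/(0.0649×39.1) = 0.06305 K/W
R_outer film = 1/(h_o·A) = 1/(12.1×39.1) = 0.002114 K/W
R_total = 0.07294 K/W
Q = ΔT / R_total = 678 / 0.07294

Q ≈ 9300 W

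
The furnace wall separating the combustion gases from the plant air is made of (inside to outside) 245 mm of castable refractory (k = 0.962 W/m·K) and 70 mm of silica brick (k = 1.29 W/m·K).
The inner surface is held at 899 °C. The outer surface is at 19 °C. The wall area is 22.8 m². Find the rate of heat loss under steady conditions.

Q ≈ 64900 W

Treating each layer as a thermal resistance in series:
R_castable refractory = L/(kA) = 0.245/(0.962×22.8) = 0.01117 K/W
R_silica brick = L/(kA) = 0.07/(1.29×22.8) = 0.00238 K/W
R_total = 0.01355 K/W
Q = ΔT / R_total = 880 / 0.01355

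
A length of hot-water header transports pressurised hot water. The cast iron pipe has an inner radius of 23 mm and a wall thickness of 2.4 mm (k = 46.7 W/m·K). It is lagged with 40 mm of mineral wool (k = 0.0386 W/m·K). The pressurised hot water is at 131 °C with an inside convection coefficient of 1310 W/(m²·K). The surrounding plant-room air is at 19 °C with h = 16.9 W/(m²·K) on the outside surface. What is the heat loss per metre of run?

Treating each annulus and film as a series resistance:
R_inner film = 1/(h_i·2πr₁L) = 1/(1310×2π×0.023×1) = 0.005282 K/W
R_cast iron pipe wall = ln(25.4/23)/(2π×46.7×1) = 3.383×10^-4 K/W
R_mineral wool = ln(65.4/25.4)/(2π×0.0386×1) = 3.9 K/W
R_outer film = 1/(h_o·2πr_oL) = 1/(16.9×2π×0.0654×1) = 0.144 K/W
R_total = 4.049 K/W
Q = ΔT/R_total = 112/4.049

q′ ≈ 27.7 W/m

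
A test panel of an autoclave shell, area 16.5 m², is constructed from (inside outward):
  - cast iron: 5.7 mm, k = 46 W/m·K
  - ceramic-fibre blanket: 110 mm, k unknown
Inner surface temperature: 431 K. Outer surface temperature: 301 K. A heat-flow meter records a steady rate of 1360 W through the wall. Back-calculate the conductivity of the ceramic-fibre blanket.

Using the resistance-network approach (series):
R_cast iron = L/(kA) = 0.0057/(46×16.5) = 7.51×10^-6 K/W
Sum of known resistances R_other = 7.51×10^-6 K/W
Total R = ΔT/Q = 130/1360 = 0.09559 K/W
R_ceramic-fibre blanket = R_total − R_other = 0.09558 K/W
k = L/(R·A) = 0.11/(0.09558×16.5)

k ≈ 0.0697 W/(m·K)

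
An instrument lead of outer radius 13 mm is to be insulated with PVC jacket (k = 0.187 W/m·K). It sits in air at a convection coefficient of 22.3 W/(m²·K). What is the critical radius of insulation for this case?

r_cr ≈ 8.39 mm

For a cylinder r_cr = k/h = 0.187/22.3
r_cr = 8.39 mm; since the bare radius (13 mm) is above r_cr, any added insulation will reduce heat loss.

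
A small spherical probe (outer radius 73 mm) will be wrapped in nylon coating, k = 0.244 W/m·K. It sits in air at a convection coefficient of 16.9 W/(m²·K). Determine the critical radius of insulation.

For a sphere r_cr = 2k/h = 2×0.244/16.9
r_cr = 28.9 mm; since the bare radius (73 mm) is above r_cr, any added insulation will reduce heat loss.

r_cr ≈ 28.9 mm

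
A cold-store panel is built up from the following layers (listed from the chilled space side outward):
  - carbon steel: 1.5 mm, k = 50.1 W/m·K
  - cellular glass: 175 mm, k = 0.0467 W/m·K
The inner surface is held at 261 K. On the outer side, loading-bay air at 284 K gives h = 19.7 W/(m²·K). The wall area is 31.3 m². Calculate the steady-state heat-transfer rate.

Series thermal resistances:
R_carbon steel = L/(kA) = 0.0015/(50.1×31.3) = 9.566×10^-7 K/W
R_cellular glass = L/(kA) = 0.175/(0.0467×31.3) = 0.1197 K/W
R_outer film = 1/(h_o·A) = 1/(19.7×31.3) = 0.001622 K/W
R_total = 0.1213 K/W
Q = ΔT / R_total = 23 / 0.1213

Q ≈ 190 W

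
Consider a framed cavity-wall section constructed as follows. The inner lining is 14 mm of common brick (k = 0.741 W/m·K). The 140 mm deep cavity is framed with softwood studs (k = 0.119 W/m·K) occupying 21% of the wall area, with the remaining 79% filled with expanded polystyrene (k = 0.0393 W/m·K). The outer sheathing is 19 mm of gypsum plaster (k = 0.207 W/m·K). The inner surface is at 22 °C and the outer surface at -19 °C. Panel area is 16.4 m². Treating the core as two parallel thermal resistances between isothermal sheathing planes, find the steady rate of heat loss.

Q ≈ 258 W

Sheathing layers in series; stud and cavity paths in parallel between them.
R_inner = 0.014/(0.741×16.4) = 0.001152 K/W
R_stud  = 0.14/(0.119×0.21×16.4) = 0.3416 K/W
R_cav   = 0.14/(0.0393×0.79×16.4) = 0.275 K/W
1/R_core = 1/R_stud + 1/R_cav → R_core = 0.1523 K/W
R_outer = 0.019/(0.207×16.4) = 0.005597 K/W
R_total = 0.1591 K/W
Q = ΔT/R_total = 41/0.1591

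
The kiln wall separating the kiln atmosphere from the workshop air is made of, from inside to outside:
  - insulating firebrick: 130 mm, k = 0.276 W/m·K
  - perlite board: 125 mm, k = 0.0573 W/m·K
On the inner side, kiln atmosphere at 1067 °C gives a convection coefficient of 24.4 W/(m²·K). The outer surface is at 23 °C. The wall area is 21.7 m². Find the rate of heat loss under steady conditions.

Q ≈ 8410 W

Model the wall as resistances in series:
R_inner film = 1/(h_i·A) = 1/(24.4×21.7) = 0.001889 K/W
R_insulating firebrick = L/(kA) = 0.13/(0.276×21.7) = 0.02171 K/W
R_perlite board = L/(kA) = 0.125/(0.0573×21.7) = 0.1005 K/W
R_total = 0.1241 K/W
Q = ΔT / R_total = 1044 / 0.1241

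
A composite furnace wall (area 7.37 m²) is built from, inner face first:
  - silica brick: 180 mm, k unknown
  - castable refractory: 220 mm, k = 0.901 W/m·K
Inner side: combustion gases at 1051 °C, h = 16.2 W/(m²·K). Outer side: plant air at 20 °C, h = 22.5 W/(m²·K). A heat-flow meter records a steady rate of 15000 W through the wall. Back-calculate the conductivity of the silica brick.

k ≈ 1.15 W/(m·K)

Thermal resistances in series:
R_inner film = 1/(h_i·A) = 1/(16.2×7.37) = 0.008376 K/W
R_castable refractory = L/(kA) = 0.22/(0.901×7.37) = 0.03313 K/W
R_outer film = 1/(h_o·A) = 1/(22.5×7.37) = 0.00603 K/W
Sum of known resistances R_other = 0.04754 K/W
Total R = ΔT/Q = 1031/15000 = 0.06873 K/W
R_silica brick = R_total − R_other = 0.0212 K/W
k = L/(R·A) = 0.18/(0.0212×7.37)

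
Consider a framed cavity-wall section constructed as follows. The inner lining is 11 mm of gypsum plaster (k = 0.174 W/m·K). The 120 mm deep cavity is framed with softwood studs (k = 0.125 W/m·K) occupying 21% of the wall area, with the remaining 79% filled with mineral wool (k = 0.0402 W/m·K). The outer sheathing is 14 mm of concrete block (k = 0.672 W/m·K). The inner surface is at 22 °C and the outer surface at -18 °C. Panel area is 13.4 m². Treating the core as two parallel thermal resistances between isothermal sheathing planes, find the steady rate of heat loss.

Sheathing layers in series; stud and cavity paths in parallel between them.
R_inner = 0.011/(0.174×13.4) = 0.004718 K/W
R_stud  = 0.12/(0.125×0.21×13.4) = 0.3412 K/W
R_cav   = 0.12/(0.0402×0.79×13.4) = 0.282 K/W
1/R_core = 1/R_stud + 1/R_cav → R_core = 0.1544 K/W
R_outer = 0.014/(0.672×13.4) = 0.001555 K/W
R_total = 0.1607 K/W
Q = ΔT/R_total = 40/0.1607

Q ≈ 249 W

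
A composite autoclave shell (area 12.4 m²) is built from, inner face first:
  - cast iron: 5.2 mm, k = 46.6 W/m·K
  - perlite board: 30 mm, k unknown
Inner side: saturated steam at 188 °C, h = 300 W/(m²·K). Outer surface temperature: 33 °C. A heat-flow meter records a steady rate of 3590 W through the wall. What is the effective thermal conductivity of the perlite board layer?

Series thermal resistances:
R_inner film = 1/(h_i·A) = 1/(300×12.4) = 2.688×10^-4 K/W
R_cast iron = L/(kA) = 0.0052/(46.6×12.4) = 8.999×10^-6 K/W
Sum of known resistances R_other = 2.778×10^-4 K/W
Total R = ΔT/Q = 155/3590 = 0.04318 K/W
R_perlite board = R_total − R_other = 0.0429 K/W
k = L/(R·A) = 0.03/(0.0429×12.4)

k ≈ 0.0564 W/(m·K)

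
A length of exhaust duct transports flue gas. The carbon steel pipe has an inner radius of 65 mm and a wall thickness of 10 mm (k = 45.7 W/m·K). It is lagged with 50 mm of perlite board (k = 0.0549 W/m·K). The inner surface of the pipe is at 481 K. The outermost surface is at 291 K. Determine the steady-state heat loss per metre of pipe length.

Radial resistances (cylindrical: R_cond = ln(r_o/r_i)/(2πkL), R_conv = 1/(h·2πrL)):
R_carbon steel pipe wall = ln(75/65)/(2π×45.7×1) = 4.984×10^-4 K/W
R_perlite board = ln(125/75)/(2π×0.0549×1) = 1.481 K/W
R_total = 1.481 K/W
Q = ΔT/R_total = 190/1.481

q′ ≈ 128 W/m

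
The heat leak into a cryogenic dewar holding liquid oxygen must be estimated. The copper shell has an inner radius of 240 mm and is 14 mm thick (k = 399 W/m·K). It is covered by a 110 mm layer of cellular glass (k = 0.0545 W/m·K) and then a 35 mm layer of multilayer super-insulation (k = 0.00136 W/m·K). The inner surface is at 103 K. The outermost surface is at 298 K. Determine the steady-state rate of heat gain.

Q ≈ 12.3 W

Spherical conduction: R = (1/r_in − 1/r_out)/(4πk) per layer; series-sum.
R_copper shell = (1/0.24 − 1/0.254)/(4π×399) = 4.58×10^-5 K/W
R_cellular glass = (1/0.254 − 1/0.364)/(4π×0.0545) = 1.737 K/W
R_multilayer super-insulation = (1/0.364 − 1/0.399)/(4π×0.00136) = 14.1 K/W
R_total = 15.84 K/W
Q = ΔT/R_total = 195/15.84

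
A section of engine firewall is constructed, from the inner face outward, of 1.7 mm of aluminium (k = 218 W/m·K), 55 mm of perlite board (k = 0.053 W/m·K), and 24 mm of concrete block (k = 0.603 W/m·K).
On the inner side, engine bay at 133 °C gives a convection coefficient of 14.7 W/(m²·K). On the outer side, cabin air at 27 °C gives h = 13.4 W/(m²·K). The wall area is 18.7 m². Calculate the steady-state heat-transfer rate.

Q ≈ 1620 W

Model the wall as resistances in series:
R_inner film = 1/(h_i·A) = 1/(14.7×18.7) = 0.003638 K/W
R_aluminium = L/(kA) = 0.0017/(218×18.7) = 4.17×10^-7 K/W
R_perlite board = L/(kA) = 0.055/(0.053×18.7) = 0.05549 K/W
R_concrete block = L/(kA) = 0.024/(0.603×18.7) = 0.002128 K/W
R_outer film = 1/(h_o·A) = 1/(13.4×18.7) = 0.003991 K/W
R_total = 0.06525 K/W
Q = ΔT / R_total = 106 / 0.06525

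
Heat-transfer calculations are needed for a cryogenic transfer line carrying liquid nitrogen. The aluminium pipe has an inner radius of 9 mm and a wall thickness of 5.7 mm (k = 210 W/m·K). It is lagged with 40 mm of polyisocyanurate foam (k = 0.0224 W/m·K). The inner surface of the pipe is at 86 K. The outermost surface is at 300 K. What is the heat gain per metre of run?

q′ ≈ 22.9 W/m

Treating each annulus and film as a series resistance:
R_aluminium pipe wall = ln(14.7/9)/(2π×210×1) = 3.718×10^-4 K/W
R_polyisocyanurate foam = ln(54.7/14.7)/(2π×0.0224×1) = 9.336 K/W
R_total = 9.337 K/W
Q = ΔT/R_total = 214/9.337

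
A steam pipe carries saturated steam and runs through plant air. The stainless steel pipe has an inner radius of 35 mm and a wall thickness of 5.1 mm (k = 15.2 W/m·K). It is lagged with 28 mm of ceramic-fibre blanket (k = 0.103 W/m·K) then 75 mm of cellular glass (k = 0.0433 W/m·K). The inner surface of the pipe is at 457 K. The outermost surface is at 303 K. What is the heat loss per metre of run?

q′ ≈ 43.4 W/m

Treating each annulus and film as a series resistance:
R_stainless steel pipe wall = ln(40.1/35)/(2π×15.2×1) = 0.001424 K/W
R_ceramic-fibre blanket = ln(68.1/40.1)/(2π×0.103×1) = 0.8183 K/W
R_cellular glass = ln(143.1/68.1)/(2π×0.0433×1) = 2.729 K/W
R_total = 3.549 K/W
Q = ΔT/R_total = 154/3.549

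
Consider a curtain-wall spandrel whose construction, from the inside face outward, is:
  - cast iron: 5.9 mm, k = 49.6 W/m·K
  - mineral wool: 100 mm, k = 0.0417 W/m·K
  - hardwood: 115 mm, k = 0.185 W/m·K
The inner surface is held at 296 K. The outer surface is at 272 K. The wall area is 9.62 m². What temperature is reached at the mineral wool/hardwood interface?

T ≈ 277 K

Series thermal resistances:
R_cast iron = L/(kA) = 0.0059/(49.6×9.62) = 1.237×10^-5 K/W
R_mineral wool = L/(kA) = 0.1/(0.0417×9.62) = 0.2493 K/W
R_hardwood = L/(kA) = 0.115/(0.185×9.62) = 0.06462 K/W
R_total = 0.3139 K/W;  Q = ΔT/R_total = 24/0.3139 = 76.45 W
T_interface = T_inner − Q·ΣR(inner→interface) = 296 − 76.5×0.2493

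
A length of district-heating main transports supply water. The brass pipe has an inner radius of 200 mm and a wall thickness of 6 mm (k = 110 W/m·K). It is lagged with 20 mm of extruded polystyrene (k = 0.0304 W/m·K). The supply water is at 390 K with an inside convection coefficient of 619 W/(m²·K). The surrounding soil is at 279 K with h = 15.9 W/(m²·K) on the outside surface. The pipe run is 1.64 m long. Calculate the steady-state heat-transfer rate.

Q ≈ 343 W

Cylindrical conduction, so R = ln(r₂/r₁)/(2πkL) per layer, in series:
R_inner film = 1/(h_i·2πr₁L) = 1/(619×2π×0.2×1.64) = 7.839×10^-4 K/W
R_brass pipe wall = ln(206/200)/(2π×110×1.64) = 2.608×10^-5 K/W
R_extruded polystyrene = ln(226/206)/(2π×0.0304×1.64) = 0.2958 K/W
R_outer film = 1/(h_o·2πr_oL) = 1/(15.9×2π×0.226×1.64) = 0.02701 K/W
R_total = 0.3236 K/W
Q = ΔT/R_total = 111/0.3236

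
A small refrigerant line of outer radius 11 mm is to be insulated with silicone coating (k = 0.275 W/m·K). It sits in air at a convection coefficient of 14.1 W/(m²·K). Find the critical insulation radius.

r_cr ≈ 19.5 mm

For a cylinder r_cr = k/h = 0.275/14.1
r_cr = 19.5 mm; since the bare radius (11 mm) is below r_cr, adding a thin layer of insulation will *increase* heat loss.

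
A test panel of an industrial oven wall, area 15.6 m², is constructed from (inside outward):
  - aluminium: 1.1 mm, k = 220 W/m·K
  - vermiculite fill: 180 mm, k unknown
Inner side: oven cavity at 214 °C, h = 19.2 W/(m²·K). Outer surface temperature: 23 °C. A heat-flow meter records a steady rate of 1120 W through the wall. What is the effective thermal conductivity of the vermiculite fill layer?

k ≈ 0.069 W/(m·K)

Treating each layer as a thermal resistance in series:
R_inner film = 1/(h_i·A) = 1/(19.2×15.6) = 0.003339 K/W
R_aluminium = L/(kA) = 0.0011/(220×15.6) = 3.205×10^-7 K/W
Sum of known resistances R_other = 0.003339 K/W
Total R = ΔT/Q = 191/1120 = 0.1705 K/W
R_vermiculite fill = R_total − R_other = 0.1672 K/W
k = L/(R·A) = 0.18/(0.1672×15.6)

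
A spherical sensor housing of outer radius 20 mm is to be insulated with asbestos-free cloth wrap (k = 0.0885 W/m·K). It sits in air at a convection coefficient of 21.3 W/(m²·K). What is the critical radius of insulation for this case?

r_cr ≈ 8.31 mm

For a sphere r_cr = 2k/h = 2×0.0885/21.3
r_cr = 8.31 mm; since the bare radius (20 mm) is above r_cr, any added insulation will reduce heat loss.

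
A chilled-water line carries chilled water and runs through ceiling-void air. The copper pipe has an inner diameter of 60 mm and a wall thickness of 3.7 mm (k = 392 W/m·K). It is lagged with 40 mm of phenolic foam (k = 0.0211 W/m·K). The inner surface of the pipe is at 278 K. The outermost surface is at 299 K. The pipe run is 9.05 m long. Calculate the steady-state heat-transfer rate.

Q ≈ 32.2 W

Radial resistances (cylindrical: R_cond = ln(r_o/r_i)/(2πkL), R_conv = 1/(h·2πrL)):
R_copper pipe wall = ln(33.7/30)/(2π×392×9.05) = 5.218×10^-6 K/W
R_phenolic foam = ln(73.7/33.7)/(2π×0.0211×9.05) = 0.6522 K/W
R_total = 0.6522 K/W
Q = ΔT/R_total = 21/0.6522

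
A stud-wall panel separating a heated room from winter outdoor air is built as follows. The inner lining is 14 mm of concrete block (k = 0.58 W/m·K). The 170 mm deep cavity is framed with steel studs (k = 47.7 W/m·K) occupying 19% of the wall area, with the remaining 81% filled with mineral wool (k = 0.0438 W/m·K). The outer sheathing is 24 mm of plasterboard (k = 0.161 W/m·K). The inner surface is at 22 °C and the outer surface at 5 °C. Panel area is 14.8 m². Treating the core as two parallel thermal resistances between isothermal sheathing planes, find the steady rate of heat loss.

Q ≈ 1310 W

Sheathing layers in series; stud and cavity paths in parallel between them.
R_inner = 0.014/(0.58×14.8) = 0.001631 K/W
R_stud  = 0.17/(47.7×0.19×14.8) = 0.001267 K/W
R_cav   = 0.17/(0.0438×0.81×14.8) = 0.3238 K/W
1/R_core = 1/R_stud + 1/R_cav → R_core = 0.001262 K/W
R_outer = 0.024/(0.161×14.8) = 0.01007 K/W
R_total = 0.01297 K/W
Q = ΔT/R_total = 17/0.01297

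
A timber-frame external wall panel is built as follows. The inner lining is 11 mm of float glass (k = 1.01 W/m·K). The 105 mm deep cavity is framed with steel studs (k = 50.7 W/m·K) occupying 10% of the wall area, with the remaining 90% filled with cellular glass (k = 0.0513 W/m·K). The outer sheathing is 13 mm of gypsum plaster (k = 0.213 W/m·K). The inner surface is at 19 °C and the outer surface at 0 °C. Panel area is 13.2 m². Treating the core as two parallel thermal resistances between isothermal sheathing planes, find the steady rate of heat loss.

Q ≈ 2710 W

Sheathing layers in series; stud and cavity paths in parallel between them.
R_inner = 0.011/(1.01×13.2) = 8.251×10^-4 K/W
R_stud  = 0.105/(50.7×0.1×13.2) = 0.001569 K/W
R_cav   = 0.105/(0.0513×0.9×13.2) = 0.1723 K/W
1/R_core = 1/R_stud + 1/R_cav → R_core = 0.001555 K/W
R_outer = 0.013/(0.213×13.2) = 0.004624 K/W
R_total = 0.007004 K/W
Q = ΔT/R_total = 19/0.007004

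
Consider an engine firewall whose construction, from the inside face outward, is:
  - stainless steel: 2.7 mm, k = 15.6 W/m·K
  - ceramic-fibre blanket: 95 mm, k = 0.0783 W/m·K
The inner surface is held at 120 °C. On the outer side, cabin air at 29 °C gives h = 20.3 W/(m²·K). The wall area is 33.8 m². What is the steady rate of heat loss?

Q ≈ 2440 W

Series thermal resistances:
R_stainless steel = L/(kA) = 0.0027/(15.6×33.8) = 5.121×10^-6 K/W
R_ceramic-fibre blanket = L/(kA) = 0.095/(0.0783×33.8) = 0.0359 K/W
R_outer film = 1/(h_o·A) = 1/(20.3×33.8) = 0.001457 K/W
R_total = 0.03736 K/W
Q = ΔT / R_total = 91 / 0.03736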